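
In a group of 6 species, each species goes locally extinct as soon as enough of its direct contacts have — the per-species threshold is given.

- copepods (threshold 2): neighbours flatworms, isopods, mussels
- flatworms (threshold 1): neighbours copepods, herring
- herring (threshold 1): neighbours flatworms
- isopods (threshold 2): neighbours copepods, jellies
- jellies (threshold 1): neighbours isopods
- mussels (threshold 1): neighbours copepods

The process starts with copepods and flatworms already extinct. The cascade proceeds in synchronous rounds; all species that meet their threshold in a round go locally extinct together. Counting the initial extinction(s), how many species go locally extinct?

Round 1 — copepods, flatworms go locally extinct (initial).
Round 2 — checking thresholds:
  herring: 1 of 1 neighbours ≥ 1, goes locally extinct.
  isopods: 1 of 2 neighbours < 2, below threshold.
  mussels: 1 of 1 neighbours ≥ 1, goes locally extinct.
Round 3 — no new extinctions; cascade stops.

4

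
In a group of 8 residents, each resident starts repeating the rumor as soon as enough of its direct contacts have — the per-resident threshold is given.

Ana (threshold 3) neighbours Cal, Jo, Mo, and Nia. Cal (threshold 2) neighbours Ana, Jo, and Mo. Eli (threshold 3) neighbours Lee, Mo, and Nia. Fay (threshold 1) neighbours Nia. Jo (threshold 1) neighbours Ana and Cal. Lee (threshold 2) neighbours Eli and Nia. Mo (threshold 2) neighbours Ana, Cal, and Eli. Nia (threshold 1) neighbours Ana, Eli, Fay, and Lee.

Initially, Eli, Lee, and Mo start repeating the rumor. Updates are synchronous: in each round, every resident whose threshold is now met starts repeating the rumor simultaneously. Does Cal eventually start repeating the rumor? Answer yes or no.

Round 1 — Eli, Lee, Mo start repeating the rumor (initial).
Round 2 — checking thresholds:
  Ana: 1 of 4 neighbours < 3, not yet.
  Cal: 1 of 3 neighbours < 2, not yet.
  Nia: 2 of 4 neighbours ≥ 1, starts repeating the rumor.
Round 3 — checking thresholds:
  Ana: 2 of 4 neighbours < 3, not yet.
  Cal: 1 of 3 neighbours < 2, not yet.
  Fay: 1 of 1 neighbours ≥ 1, starts repeating the rumor.
Round 4 — no new spreads; cascade stops.

no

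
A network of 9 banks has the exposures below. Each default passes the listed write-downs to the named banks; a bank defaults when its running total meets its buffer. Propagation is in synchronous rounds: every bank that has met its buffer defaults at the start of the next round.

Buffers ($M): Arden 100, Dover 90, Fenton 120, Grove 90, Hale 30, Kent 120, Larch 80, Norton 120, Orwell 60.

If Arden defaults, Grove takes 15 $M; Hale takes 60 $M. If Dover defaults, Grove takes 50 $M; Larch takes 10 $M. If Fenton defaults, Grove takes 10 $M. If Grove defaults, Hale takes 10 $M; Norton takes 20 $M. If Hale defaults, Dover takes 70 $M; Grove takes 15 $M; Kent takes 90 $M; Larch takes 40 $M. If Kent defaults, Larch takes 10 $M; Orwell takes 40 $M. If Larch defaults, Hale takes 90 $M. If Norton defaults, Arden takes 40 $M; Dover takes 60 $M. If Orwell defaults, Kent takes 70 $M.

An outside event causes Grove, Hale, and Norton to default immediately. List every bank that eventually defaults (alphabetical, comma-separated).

Round 1 — Grove, Hale, Norton default (initial).
  Arden: +40 → 40 < 100
  Dover: +70+60 → 130 ≥ 90
  Kent: +90 → 90 < 120
  Larch: +40 → 40 < 80
Round 2 — Dover defaults.
  Larch: +10 → 50 < 80
No further defaults.

Dover, Grove, Hale, Norton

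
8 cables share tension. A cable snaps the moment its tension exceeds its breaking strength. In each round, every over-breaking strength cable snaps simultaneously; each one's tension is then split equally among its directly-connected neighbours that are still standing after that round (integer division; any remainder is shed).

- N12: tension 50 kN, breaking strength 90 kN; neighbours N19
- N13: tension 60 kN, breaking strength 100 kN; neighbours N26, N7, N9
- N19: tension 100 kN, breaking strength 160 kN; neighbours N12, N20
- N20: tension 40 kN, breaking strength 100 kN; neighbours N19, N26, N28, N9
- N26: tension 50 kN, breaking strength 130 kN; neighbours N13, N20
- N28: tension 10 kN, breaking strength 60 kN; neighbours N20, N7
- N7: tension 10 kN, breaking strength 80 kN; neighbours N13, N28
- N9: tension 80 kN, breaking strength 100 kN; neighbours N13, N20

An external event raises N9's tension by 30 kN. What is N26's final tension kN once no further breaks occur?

Round 1 — N9 at 110 > 100. N9 snaps.
  N9 sheds 110 kN to N13, N20: 55 each.
    N13: 60+55 = 115 > 100
    N20: 40+55 = 95 ≤ 100
Round 2 — N13 snaps.
  N13 sheds 115 kN to N26, N7: 57 each (1 lost).
    N26: 50+57 = 107 ≤ 130
    N7: 10+57 = 67 ≤ 80
No further breaks.

107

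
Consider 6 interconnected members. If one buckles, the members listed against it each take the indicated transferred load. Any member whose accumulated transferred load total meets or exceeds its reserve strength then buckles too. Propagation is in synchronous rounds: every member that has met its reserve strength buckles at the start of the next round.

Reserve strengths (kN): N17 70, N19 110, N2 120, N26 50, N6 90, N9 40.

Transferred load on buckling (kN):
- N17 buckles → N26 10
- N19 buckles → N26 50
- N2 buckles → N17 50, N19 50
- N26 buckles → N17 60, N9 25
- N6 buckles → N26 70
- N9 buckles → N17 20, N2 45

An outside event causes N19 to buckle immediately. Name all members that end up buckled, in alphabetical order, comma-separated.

Round 1 — N19 buckles (initial).
  N26: +50 → 50 ≥ 50
Round 2 — N26 buckles.
  N17: +60 → 60 < 70
  N9: +25 → 25 < 40
No further bucklings.

N19, N26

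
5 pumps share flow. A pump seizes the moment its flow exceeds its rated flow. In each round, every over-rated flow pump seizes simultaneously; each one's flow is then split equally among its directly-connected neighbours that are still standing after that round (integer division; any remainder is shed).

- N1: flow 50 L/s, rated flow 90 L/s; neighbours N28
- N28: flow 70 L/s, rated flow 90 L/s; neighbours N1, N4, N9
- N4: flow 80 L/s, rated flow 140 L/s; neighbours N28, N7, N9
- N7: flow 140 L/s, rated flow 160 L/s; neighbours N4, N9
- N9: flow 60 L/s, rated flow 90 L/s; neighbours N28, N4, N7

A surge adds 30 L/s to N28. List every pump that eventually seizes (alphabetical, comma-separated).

Round 1 — N28 at 100 > 90. N28 seizes.
  N28 sheds 100 L/s to N1, N4, N9: 33 each (1 lost).
    N1: 50+33 = 83 ≤ 90
    N4: 80+33 = 113 ≤ 140
    N9: 60+33 = 93 > 90
Round 2 — N9 seizes.
  N9 sheds 93 L/s to N4, N7: 46 each (1 lost).
    N4: 113+46 = 159 > 140
    N7: 140+46 = 186 > 160
Round 3 — N4, N7 seize.
  N4 sheds 159 L/s: no online neighbours, lost.
  N7 sheds 186 L/s: no online neighbours, lost.
No further seizures.

N28, N4, N7, N9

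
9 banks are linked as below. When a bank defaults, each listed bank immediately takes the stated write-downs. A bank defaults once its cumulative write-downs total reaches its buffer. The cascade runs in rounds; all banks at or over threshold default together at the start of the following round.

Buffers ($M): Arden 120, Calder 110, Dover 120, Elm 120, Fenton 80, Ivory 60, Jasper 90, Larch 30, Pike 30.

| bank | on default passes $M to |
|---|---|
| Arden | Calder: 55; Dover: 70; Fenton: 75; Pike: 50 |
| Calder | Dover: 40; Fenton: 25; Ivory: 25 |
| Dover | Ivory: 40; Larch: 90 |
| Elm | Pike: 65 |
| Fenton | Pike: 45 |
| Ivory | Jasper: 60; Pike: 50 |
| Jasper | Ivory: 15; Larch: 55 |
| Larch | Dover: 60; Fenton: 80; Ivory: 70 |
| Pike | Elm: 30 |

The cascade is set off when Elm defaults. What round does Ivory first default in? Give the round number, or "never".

Round 1 — Elm defaults (initial).
  Pike: +65 → 65 ≥ 30
Round 2 — Pike defaults.
No further defaults.

never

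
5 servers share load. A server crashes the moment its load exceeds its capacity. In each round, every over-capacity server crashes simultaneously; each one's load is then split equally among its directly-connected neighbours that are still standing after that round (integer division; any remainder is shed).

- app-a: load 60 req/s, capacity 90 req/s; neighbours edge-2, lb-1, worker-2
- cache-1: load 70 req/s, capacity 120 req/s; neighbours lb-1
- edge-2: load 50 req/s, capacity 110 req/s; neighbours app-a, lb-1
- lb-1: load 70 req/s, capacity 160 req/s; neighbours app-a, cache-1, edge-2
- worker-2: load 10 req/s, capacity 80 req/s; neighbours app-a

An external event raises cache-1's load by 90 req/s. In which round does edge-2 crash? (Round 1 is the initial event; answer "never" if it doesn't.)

3

Round 1 — cache-1 at 160 > 120. cache-1 crashes.
  cache-1 sheds 160 req/s to lb-1: 160 each.
    lb-1: 70+160 = 230 > 160
Round 2 — lb-1 crashes.
  lb-1 sheds 230 req/s to app-a, edge-2: 115 each.
    app-a: 60+115 = 175 > 90
    edge-2: 50+115 = 165 > 110
Round 3 — app-a, edge-2 crash.
  app-a sheds 175 req/s to worker-2: 175 each.
    worker-2: 10+175 = 185 > 80
  edge-2 sheds 165 req/s: no online neighbours, lost.
Round 4 — worker-2 crashes.
  worker-2 sheds 185 req/s: no online neighbours, lost.
No further crashes.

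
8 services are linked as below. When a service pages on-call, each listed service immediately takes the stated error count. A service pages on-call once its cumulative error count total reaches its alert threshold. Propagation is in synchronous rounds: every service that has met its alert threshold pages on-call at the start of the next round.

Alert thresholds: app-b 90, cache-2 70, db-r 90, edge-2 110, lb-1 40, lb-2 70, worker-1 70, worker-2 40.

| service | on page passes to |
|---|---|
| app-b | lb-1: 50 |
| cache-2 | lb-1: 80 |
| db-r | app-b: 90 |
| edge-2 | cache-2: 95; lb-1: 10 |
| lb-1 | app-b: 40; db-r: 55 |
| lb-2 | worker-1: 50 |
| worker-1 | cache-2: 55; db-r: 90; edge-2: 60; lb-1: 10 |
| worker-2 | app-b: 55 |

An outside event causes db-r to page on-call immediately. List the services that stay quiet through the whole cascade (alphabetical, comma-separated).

cache-2, edge-2, lb-2, worker-1, worker-2

Round 1 — db-r pages on-call (initial).
  app-b: +90 → 90 ≥ 90
Round 2 — app-b pages on-call.
  lb-1: +50 → 50 ≥ 40
Round 3 — lb-1 pages on-call.
No further pages.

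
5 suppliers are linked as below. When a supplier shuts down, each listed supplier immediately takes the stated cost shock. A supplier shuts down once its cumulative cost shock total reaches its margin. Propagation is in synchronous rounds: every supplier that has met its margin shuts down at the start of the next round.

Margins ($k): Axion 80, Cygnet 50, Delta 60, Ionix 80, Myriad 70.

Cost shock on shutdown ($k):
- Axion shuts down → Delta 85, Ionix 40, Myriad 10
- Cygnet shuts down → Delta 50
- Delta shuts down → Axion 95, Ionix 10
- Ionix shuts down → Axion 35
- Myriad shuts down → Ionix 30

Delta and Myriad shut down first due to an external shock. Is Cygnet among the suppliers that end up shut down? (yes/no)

Round 1 — Delta, Myriad shut down (initial).
  Axion: +95 → 95 ≥ 80
  Ionix: +10+30 → 40 < 80
Round 2 — Axion shuts down.
  Ionix: +40 → 80 ≥ 80
Round 3 — Ionix shuts down.
No further shutdowns.

no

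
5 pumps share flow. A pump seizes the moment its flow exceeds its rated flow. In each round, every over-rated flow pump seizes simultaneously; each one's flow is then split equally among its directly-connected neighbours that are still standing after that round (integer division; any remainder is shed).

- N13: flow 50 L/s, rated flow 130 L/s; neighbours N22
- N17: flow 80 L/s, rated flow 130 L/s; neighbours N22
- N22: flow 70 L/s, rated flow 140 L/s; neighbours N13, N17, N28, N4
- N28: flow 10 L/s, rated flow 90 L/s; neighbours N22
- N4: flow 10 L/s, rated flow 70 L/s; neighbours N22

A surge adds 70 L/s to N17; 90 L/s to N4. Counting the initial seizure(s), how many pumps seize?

Round 1 — N17 at 150 > 130; N4 at 100 > 70. N17, N4 seize.
  N17 sheds 150 L/s to N22: 150 each.
    N22: 70+150 = 220 > 140
  N4 sheds 100 L/s to N22: 100 each.
    N22: 220+100 = 320 > 140
Round 2 — N22 seizes.
  N22 sheds 320 L/s to N13, N28: 160 each.
    N13: 50+160 = 210 > 130
    N28: 10+160 = 170 > 90
Round 3 — N13, N28 seize.
  N13 sheds 210 L/s: no online neighbours, lost.
  N28 sheds 170 L/s: no online neighbours, lost.
No further seizures.

5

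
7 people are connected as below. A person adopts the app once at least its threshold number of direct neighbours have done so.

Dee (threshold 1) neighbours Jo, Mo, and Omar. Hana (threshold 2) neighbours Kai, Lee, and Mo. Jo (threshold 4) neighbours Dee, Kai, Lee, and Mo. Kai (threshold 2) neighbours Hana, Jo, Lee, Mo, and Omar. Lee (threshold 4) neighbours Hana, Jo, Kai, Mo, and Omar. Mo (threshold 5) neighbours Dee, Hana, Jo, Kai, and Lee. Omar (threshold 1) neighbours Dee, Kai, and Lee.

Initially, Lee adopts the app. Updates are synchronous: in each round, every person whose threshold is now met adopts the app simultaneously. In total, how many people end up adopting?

5

Round 1 — Lee adopts the app (initial).
Round 2 — checking thresholds:
  Hana: 1 of 3 neighbours < 2, not yet.
  Jo: 1 of 4 neighbours < 4, not yet.
  Kai: 1 of 5 neighbours < 2, not yet.
  Mo: 1 of 5 neighbours < 5, not yet.
  Omar: 1 of 3 neighbours ≥ 1, adopts the app.
Round 3 — checking thresholds:
  Dee: 1 of 3 neighbours ≥ 1, adopts the app.
  Hana: 1 of 3 neighbours < 2, not yet.
  Jo: 1 of 4 neighbours < 4, not yet.
  Kai: 2 of 5 neighbours ≥ 2, adopts the app.
  Mo: 1 of 5 neighbours < 5, not yet.
Round 4 — checking thresholds:
  Hana: 2 of 3 neighbours ≥ 2, adopts the app.
  Jo: 3 of 4 neighbours < 4, not yet.
  Mo: 3 of 5 neighbours < 5, not yet.
Round 5 — no new adoptions; cascade stops.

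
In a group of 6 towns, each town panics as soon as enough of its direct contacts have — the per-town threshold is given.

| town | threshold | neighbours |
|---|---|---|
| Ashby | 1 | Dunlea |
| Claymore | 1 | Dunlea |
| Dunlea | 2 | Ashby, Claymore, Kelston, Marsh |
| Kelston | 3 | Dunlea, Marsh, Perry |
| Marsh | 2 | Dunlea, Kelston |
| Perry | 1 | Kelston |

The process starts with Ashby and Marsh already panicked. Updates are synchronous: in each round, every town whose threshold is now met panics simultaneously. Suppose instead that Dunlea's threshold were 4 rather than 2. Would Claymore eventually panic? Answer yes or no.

no

With Dunlea's threshold at 4:
Round 1 — Ashby, Marsh panic (initial).
Round 2 — no new panics; cascade stops.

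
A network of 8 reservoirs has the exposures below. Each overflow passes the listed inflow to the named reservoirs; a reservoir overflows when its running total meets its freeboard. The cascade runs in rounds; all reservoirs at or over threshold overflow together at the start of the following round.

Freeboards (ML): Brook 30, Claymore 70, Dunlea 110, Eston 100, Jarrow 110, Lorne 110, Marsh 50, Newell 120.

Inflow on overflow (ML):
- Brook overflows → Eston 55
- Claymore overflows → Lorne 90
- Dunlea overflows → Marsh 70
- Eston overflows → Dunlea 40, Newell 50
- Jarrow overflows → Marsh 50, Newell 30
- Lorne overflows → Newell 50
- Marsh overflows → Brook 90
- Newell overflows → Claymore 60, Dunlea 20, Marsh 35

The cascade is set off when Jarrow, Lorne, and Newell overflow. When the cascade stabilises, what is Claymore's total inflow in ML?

Round 1 — Jarrow, Lorne, Newell overflow (initial).
  Claymore: +60 → 60 < 70
  Dunlea: +20 → 20 < 110
  Marsh: +50+35 → 85 ≥ 50
Round 2 — Marsh overflows.
  Brook: +90 → 90 ≥ 30
Round 3 — Brook overflows.
  Eston: +55 → 55 < 100
No further overflows.

60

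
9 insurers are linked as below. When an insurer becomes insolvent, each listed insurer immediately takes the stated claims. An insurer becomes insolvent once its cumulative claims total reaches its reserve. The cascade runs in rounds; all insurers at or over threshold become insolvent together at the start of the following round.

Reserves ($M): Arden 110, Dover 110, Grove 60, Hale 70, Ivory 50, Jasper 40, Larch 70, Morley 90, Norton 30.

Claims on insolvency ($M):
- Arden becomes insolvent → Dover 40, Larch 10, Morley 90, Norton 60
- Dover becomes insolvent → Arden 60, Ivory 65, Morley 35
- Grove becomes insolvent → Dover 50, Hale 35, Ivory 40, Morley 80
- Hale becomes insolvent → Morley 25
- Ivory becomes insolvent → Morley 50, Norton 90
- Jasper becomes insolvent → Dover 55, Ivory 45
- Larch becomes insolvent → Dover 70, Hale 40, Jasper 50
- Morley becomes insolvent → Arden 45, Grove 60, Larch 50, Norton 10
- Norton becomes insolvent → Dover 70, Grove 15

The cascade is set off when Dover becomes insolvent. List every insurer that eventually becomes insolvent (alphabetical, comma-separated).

Dover, Ivory, Norton

Round 1 — Dover becomes insolvent (initial).
  Arden: +60 → 60 < 110
  Ivory: +65 → 65 ≥ 50
  Morley: +35 → 35 < 90
Round 2 — Ivory becomes insolvent.
  Morley: +50 → 85 < 90
  Norton: +90 → 90 ≥ 30
Round 3 — Norton becomes insolvent.
  Grove: +15 → 15 < 60
No further insolvencies.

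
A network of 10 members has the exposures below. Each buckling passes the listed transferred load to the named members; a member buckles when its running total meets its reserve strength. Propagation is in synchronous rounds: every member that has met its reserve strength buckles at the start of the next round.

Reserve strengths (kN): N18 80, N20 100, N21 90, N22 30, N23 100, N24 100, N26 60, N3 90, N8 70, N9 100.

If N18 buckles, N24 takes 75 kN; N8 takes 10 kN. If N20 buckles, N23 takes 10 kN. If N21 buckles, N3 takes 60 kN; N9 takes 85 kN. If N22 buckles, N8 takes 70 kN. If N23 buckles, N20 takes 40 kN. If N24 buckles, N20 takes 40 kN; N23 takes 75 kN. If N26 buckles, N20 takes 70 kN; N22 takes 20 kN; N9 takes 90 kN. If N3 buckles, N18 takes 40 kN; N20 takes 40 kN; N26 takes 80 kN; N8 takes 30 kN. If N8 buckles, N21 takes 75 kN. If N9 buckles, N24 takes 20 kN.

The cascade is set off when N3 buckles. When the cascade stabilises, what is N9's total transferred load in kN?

Round 1 — N3 buckles (initial).
  N18: +40 → 40 < 80
  N20: +40 → 40 < 100
  N26: +80 → 80 ≥ 60
  N8: +30 → 30 < 70
Round 2 — N26 buckles.
  N20: +70 → 110 ≥ 100
  N22: +20 → 20 < 30
  N9: +90 → 90 < 100
Round 3 — N20 buckles.
  N23: +10 → 10 < 100
No further bucklings.

90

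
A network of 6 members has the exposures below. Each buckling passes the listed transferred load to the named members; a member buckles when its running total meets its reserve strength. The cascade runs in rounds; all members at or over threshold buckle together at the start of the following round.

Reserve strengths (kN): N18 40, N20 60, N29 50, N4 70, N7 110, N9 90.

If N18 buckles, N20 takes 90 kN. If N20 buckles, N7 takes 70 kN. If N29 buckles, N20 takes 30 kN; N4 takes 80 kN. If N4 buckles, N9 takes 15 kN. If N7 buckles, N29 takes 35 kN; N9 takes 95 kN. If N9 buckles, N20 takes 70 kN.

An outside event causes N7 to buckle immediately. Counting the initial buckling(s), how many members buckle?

3

Round 1 — N7 buckles (initial).
  N29: +35 → 35 < 50
  N9: +95 → 95 ≥ 90
Round 2 — N9 buckles.
  N20: +70 → 70 ≥ 60
Round 3 — N20 buckles.
No further bucklings.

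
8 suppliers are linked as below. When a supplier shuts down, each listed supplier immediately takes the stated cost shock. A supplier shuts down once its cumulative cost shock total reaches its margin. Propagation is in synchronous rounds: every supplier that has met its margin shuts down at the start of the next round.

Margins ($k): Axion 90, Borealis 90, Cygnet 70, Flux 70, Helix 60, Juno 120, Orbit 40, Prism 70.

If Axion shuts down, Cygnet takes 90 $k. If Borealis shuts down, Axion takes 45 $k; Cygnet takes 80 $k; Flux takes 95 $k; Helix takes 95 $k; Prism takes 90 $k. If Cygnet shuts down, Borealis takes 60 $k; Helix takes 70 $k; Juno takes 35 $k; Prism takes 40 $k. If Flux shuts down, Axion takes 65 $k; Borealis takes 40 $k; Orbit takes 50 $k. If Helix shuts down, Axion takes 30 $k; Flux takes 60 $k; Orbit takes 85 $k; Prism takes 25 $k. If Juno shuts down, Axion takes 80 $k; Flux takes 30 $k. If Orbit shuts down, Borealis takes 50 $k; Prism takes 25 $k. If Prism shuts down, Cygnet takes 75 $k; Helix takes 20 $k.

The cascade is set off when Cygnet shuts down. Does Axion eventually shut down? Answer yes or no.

Round 1 — Cygnet shuts down (initial).
  Borealis: +60 → 60 < 90
  Helix: +70 → 70 ≥ 60
  Juno: +35 → 35 < 120
  Prism: +40 → 40 < 70
Round 2 — Helix shuts down.
  Axion: +30 → 30 < 90
  Flux: +60 → 60 < 70
  Orbit: +85 → 85 ≥ 40
  Prism: +25 → 65 < 70
Round 3 — Orbit shuts down.
  Borealis: +50 → 110 ≥ 90
  Prism: +25 → 90 ≥ 70
Round 4 — Borealis, Prism shut down.
  Axion: +45 → 75 < 90
  Flux: +95 → 155 ≥ 70
Round 5 — Flux shuts down.
  Axion: +65 → 140 ≥ 90
Round 6 — Axion shuts down.
No further shutdowns.

yes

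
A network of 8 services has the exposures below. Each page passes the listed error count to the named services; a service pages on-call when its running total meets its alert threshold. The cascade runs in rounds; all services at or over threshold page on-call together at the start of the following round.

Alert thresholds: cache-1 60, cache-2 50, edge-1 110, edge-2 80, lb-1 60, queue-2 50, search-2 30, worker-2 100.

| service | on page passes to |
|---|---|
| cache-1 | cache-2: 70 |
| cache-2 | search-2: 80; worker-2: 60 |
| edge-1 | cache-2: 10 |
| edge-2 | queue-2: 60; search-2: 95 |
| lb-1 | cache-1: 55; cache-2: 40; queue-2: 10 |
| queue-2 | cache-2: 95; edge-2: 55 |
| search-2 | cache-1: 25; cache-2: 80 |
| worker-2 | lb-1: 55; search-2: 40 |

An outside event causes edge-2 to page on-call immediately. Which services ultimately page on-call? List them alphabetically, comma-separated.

cache-2, edge-2, queue-2, search-2

Round 1 — edge-2 pages on-call (initial).
  queue-2: +60 → 60 ≥ 50
  search-2: +95 → 95 ≥ 30
Round 2 — queue-2, search-2 page on-call.
  cache-1: +25 → 25 < 60
  cache-2: +95+80 → 175 ≥ 50
Round 3 — cache-2 pages on-call.
  worker-2: +60 → 60 < 100
No further pages.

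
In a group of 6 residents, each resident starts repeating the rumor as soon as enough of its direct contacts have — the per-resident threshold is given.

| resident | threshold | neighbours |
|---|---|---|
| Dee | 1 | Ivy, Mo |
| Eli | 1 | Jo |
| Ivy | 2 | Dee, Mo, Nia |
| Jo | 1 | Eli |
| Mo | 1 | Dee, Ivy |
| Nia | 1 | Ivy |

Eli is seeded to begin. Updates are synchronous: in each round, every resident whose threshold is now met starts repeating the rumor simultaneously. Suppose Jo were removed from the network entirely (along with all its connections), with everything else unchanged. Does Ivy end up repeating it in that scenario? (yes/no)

With Jo removed:
Round 1 — Eli starts repeating the rumor (initial).
Round 2 — no new spreads; cascade stops.

no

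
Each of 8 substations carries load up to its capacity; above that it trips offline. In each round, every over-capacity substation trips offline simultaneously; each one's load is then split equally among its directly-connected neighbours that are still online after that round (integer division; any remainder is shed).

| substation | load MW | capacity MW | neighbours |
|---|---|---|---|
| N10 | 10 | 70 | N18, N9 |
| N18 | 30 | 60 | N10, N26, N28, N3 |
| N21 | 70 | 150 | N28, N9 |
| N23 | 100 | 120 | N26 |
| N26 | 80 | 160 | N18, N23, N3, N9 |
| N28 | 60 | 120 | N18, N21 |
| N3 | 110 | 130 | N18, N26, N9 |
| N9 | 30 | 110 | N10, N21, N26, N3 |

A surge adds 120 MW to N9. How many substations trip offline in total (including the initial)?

6

Round 1 — N9 at 150 > 110. N9 trips offline.
  N9 sheds 150 MW to N10, N21, N26, N3: 37 each (2 lost).
    N10: 10+37 = 47 ≤ 70
    N21: 70+37 = 107 ≤ 150
    N26: 80+37 = 117 ≤ 160
    N3: 110+37 = 147 > 130
Round 2 — N3 trips offline.
  N3 sheds 147 MW to N18, N26: 73 each (1 lost).
    N18: 30+73 = 103 > 60
    N26: 117+73 = 190 > 160
Round 3 — N18, N26 trip offline.
  N18 sheds 103 MW to N10, N28: 51 each (1 lost).
    N10: 47+51 = 98 > 70
    N28: 60+51 = 111 ≤ 120
  N26 sheds 190 MW to N23: 190 each.
    N23: 100+190 = 290 > 120
Round 4 — N10, N23 trip offline.
  N10 sheds 98 MW: no online neighbours, lost.
  N23 sheds 290 MW: no online neighbours, lost.
No further trips.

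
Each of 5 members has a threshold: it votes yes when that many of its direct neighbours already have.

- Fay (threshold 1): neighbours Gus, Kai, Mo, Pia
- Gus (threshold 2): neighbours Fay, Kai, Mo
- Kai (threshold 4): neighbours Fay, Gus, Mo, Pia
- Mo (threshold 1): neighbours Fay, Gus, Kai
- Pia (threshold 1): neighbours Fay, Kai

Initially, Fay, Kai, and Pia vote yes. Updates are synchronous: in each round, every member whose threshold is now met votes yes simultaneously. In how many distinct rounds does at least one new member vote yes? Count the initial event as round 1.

Round 1 — Fay, Kai, Pia vote yes (initial).
Round 2 — checking thresholds:
  Gus: 2 of 3 neighbours ≥ 2, votes yes.
  Mo: 2 of 3 neighbours ≥ 1, votes yes.
Round 3 — no new yes votes; cascade stops.

2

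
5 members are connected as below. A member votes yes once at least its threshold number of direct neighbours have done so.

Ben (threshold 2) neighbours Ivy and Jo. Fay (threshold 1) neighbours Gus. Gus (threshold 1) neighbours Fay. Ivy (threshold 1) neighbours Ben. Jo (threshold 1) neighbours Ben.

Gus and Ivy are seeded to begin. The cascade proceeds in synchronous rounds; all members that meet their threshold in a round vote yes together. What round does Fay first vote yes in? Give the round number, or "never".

2

Round 1 — Gus, Ivy vote yes (initial).
Round 2 — checking thresholds:
  Ben: 1 of 2 neighbours < 2, below threshold.
  Fay: 1 of 1 neighbours ≥ 1, votes yes.
Round 3 — no new yes votes; cascade stops.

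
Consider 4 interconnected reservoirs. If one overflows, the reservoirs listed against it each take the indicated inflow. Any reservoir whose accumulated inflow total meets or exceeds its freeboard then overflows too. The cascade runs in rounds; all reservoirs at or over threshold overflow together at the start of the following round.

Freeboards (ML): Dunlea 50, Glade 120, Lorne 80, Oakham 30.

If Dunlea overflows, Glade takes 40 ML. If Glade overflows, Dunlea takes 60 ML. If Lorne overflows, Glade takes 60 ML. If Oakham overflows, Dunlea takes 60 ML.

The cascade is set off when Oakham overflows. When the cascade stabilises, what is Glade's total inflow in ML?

Round 1 — Oakham overflows (initial).
  Dunlea: +60 → 60 ≥ 50
Round 2 — Dunlea overflows.
  Glade: +40 → 40 < 120
No further overflows.

40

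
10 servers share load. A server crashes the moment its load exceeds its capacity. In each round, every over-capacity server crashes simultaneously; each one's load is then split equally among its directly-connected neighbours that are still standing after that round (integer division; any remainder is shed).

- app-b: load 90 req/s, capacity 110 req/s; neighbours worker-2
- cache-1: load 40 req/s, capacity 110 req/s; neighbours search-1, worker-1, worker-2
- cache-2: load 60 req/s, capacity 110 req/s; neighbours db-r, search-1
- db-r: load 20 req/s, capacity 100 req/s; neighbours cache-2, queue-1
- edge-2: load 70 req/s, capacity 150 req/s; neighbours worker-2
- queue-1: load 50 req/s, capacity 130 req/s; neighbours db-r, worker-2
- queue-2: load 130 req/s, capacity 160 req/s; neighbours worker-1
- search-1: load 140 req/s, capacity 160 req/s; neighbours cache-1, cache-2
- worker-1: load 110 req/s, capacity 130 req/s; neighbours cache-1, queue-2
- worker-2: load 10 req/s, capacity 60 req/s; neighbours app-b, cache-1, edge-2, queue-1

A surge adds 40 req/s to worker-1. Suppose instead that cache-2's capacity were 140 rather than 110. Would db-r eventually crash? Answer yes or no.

yes

With cache-2's capacity at 140:
Round 1 — worker-1 at 150 > 130. worker-1 crashes.
  worker-1 sheds 150 req/s to cache-1, queue-2: 75 each.
    cache-1: 40+75 = 115 > 110
    queue-2: 130+75 = 205 > 160
Round 2 — cache-1, queue-2 crash.
  cache-1 sheds 115 req/s to search-1, worker-2: 57 each (1 lost).
    search-1: 140+57 = 197 > 160
    worker-2: 10+57 = 67 > 60
  queue-2 sheds 205 req/s: no online neighbours, lost.
Round 3 — search-1, worker-2 crash.
  search-1 sheds 197 req/s to cache-2: 197 each.
    cache-2: 60+197 = 257 > 140
  worker-2 sheds 67 req/s to app-b, edge-2, queue-1: 22 each (1 lost).
    app-b: 90+22 = 112 > 110
    edge-2: 70+22 = 92 ≤ 150
    queue-1: 50+22 = 72 ≤ 130
Round 4 — app-b, cache-2 crash.
  app-b sheds 112 req/s: no online neighbours, lost.
  cache-2 sheds 257 req/s to db-r: 257 each.
    db-r: 20+257 = 277 > 100
Round 5 — db-r crashes.
  db-r sheds 277 req/s to queue-1: 277 each.
    queue-1: 72+277 = 349 > 130
Round 6 — queue-1 crashes.
  queue-1 sheds 349 req/s: no online neighbours, lost.
No further crashes.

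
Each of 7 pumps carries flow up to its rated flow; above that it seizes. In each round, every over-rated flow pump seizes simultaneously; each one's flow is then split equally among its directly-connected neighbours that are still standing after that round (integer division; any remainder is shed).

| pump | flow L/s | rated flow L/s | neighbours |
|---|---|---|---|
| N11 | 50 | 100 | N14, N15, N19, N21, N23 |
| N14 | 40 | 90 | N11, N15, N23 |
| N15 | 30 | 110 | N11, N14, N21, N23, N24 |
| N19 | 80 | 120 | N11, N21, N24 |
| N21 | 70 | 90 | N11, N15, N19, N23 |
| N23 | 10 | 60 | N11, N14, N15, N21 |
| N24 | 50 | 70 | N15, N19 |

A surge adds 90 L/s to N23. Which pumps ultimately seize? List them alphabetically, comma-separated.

Round 1 — N23 at 100 > 60. N23 seizes.
  N23 sheds 100 L/s to N11, N14, N15, N21: 25 each.
    N11: 50+25 = 75 ≤ 100
    N14: 40+25 = 65 ≤ 90
    N15: 30+25 = 55 ≤ 110
    N21: 70+25 = 95 > 90
Round 2 — N21 seizes.
  N21 sheds 95 L/s to N11, N15, N19: 31 each (2 lost).
    N11: 75+31 = 106 > 100
    N15: 55+31 = 86 ≤ 110
    N19: 80+31 = 111 ≤ 120
Round 3 — N11 seizes.
  N11 sheds 106 L/s to N14, N15, N19: 35 each (1 lost).
    N14: 65+35 = 100 > 90
    N15: 86+35 = 121 > 110
    N19: 111+35 = 146 > 120
Round 4 — N14, N15, N19 seize.
  N14 sheds 100 L/s: no online neighbours, lost.
  N15 sheds 121 L/s to N24: 121 each.
    N24: 50+121 = 171 > 70
  N19 sheds 146 L/s to N24: 146 each.
    N24: 171+146 = 317 > 70
Round 5 — N24 seizes.
  N24 sheds 317 L/s: no online neighbours, lost.
No further seizures.

N11, N14, N15, N19, N21, N23, N24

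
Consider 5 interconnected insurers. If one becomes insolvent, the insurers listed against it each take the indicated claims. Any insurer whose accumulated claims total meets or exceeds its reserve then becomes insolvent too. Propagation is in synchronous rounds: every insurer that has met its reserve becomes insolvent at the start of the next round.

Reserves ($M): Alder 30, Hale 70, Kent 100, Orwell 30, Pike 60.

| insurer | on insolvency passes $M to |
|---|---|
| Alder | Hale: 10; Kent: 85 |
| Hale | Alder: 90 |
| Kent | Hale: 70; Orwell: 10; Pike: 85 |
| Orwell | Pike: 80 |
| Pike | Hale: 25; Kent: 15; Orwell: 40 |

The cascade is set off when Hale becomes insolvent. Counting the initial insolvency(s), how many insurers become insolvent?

Round 1 — Hale becomes insolvent (initial).
  Alder: +90 → 90 ≥ 30
Round 2 — Alder becomes insolvent.
  Kent: +85 → 85 < 100
No further insolvencies.

2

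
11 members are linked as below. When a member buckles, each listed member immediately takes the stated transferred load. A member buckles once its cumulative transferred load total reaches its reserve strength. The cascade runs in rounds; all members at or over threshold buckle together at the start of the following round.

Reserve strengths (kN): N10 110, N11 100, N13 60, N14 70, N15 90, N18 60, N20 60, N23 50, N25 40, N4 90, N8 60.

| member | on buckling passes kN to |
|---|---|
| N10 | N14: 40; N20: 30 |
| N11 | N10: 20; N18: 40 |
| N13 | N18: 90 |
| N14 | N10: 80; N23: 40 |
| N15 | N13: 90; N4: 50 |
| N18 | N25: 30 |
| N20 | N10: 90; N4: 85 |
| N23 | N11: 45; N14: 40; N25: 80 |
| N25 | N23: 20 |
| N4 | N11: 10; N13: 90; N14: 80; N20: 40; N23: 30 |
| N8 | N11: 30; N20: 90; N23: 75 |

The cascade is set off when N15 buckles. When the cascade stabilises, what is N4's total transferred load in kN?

Round 1 — N15 buckles (initial).
  N13: +90 → 90 ≥ 60
  N4: +50 → 50 < 90
Round 2 — N13 buckles.
  N18: +90 → 90 ≥ 60
Round 3 — N18 buckles.
  N25: +30 → 30 < 40
No further bucklings.

50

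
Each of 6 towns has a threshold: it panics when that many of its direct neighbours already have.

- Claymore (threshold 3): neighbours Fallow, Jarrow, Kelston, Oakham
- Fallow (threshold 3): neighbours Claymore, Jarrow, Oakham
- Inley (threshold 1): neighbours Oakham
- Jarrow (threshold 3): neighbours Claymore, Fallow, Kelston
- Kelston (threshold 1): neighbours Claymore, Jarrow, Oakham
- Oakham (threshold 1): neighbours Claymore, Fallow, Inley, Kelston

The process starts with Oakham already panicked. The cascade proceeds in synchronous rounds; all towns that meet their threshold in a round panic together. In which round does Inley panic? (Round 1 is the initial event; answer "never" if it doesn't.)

2

Round 1 — Oakham panics (initial).
Round 2 — checking thresholds:
  Claymore: 1 of 4 neighbours < 3, holds.
  Fallow: 1 of 3 neighbours < 3, holds.
  Inley: 1 of 1 neighbours ≥ 1, panics.
  Kelston: 1 of 3 neighbours ≥ 1, panics.
Round 3 — no new panics; cascade stops.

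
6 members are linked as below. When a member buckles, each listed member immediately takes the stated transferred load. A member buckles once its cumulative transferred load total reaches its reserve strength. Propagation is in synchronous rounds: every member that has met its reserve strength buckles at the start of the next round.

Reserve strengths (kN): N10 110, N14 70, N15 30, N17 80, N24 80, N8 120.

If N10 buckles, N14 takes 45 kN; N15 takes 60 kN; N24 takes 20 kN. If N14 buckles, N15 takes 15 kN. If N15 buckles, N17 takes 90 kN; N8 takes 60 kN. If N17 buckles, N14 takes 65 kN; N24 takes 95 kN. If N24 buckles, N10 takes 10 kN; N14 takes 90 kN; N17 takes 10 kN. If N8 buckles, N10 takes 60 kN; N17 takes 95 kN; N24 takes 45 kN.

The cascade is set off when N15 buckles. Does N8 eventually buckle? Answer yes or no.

no

Round 1 — N15 buckles (initial).
  N17: +90 → 90 ≥ 80
  N8: +60 → 60 < 120
Round 2 — N17 buckles.
  N14: +65 → 65 < 70
  N24: +95 → 95 ≥ 80
Round 3 — N24 buckles.
  N10: +10 → 10 < 110
  N14: +90 → 155 ≥ 70
Round 4 — N14 buckles.
No further bucklings.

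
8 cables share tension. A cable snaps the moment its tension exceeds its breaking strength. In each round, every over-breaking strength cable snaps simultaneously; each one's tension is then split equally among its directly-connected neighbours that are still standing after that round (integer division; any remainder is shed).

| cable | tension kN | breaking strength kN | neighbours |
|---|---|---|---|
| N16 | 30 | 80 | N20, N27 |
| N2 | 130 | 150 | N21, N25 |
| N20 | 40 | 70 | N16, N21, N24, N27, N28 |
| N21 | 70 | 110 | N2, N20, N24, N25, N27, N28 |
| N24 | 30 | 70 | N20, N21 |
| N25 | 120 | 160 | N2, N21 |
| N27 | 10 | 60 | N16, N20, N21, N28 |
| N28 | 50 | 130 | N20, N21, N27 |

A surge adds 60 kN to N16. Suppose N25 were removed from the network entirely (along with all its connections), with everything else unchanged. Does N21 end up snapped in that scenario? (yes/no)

With N25 removed:
Round 1 — N16 at 90 > 80. N16 snaps.
  N16 sheds 90 kN to N20, N27: 45 each.
    N20: 40+45 = 85 > 70
    N27: 10+45 = 55 ≤ 60
Round 2 — N20 snaps.
  N20 sheds 85 kN to N21, N24, N27, N28: 21 each (1 lost).
    N21: 70+21 = 91 ≤ 110
    N24: 30+21 = 51 ≤ 70
    N27: 55+21 = 76 > 60
    N28: 50+21 = 71 ≤ 130
Round 3 — N27 snaps.
  N27 sheds 76 kN to N21, N28: 38 each.
    N21: 91+38 = 129 > 110
    N28: 71+38 = 109 ≤ 130
Round 4 — N21 snaps.
  N21 sheds 129 kN to N2, N24, N28: 43 each.
    N2: 130+43 = 173 > 150
    N24: 51+43 = 94 > 70
    N28: 109+43 = 152 > 130
Round 5 — N2, N24, N28 snap.
  N2 sheds 173 kN: no online neighbours, lost.
  N24 sheds 94 kN: no online neighbours, lost.
  N28 sheds 152 kN: no online neighbours, lost.
No further breaks.

yes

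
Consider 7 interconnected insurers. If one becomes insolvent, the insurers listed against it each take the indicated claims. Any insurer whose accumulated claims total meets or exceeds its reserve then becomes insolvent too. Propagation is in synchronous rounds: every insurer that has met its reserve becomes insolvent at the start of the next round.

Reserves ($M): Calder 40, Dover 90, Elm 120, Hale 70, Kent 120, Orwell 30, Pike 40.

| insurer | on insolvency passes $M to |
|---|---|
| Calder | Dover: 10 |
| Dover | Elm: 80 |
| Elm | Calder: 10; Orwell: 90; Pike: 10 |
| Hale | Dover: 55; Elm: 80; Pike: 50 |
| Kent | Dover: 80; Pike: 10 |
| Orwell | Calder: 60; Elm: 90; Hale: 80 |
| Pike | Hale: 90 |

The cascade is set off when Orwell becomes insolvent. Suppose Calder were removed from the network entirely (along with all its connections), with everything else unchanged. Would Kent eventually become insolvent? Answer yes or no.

With Calder removed:
Round 1 — Orwell becomes insolvent (initial).
  Elm: +90 → 90 < 120
  Hale: +80 → 80 ≥ 70
Round 2 — Hale becomes insolvent.
  Dover: +55 → 55 < 90
  Elm: +80 → 170 ≥ 120
  Pike: +50 → 50 ≥ 40
Round 3 — Elm, Pike become insolvent.
No further insolvencies.

no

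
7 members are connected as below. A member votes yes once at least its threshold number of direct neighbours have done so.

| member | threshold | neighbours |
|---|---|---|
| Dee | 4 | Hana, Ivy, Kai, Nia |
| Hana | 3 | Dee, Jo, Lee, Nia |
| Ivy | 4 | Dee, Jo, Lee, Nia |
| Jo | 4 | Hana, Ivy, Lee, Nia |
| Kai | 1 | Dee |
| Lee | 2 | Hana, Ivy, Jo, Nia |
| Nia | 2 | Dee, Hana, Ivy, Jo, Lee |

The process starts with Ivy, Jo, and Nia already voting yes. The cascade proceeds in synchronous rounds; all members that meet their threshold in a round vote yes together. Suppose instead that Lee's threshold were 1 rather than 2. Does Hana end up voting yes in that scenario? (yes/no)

With Lee's threshold at 1:
Round 1 — Ivy, Jo, Nia vote yes (initial).
Round 2 — checking thresholds:
  Dee: 2 of 4 neighbours < 4, not yet.
  Hana: 2 of 4 neighbours < 3, not yet.
  Lee: 3 of 4 neighbours ≥ 1, votes yes.
Round 3 — checking thresholds:
  Dee: 2 of 4 neighbours < 4, not yet.
  Hana: 3 of 4 neighbours ≥ 3, votes yes.
Round 4 — no new yes votes; cascade stops.

yes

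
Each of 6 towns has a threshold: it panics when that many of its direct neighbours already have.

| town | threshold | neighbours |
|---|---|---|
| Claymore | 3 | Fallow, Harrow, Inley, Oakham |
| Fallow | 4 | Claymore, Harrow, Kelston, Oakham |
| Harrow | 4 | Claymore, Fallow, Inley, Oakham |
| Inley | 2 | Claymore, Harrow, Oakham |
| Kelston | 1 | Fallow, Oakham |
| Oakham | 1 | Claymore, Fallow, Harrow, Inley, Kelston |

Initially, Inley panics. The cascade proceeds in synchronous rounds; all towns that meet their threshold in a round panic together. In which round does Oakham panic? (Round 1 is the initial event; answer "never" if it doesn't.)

Round 1 — Inley panics (initial).
Round 2 — checking thresholds:
  Claymore: 1 of 4 neighbours < 3, holds.
  Harrow: 1 of 4 neighbours < 4, holds.
  Oakham: 1 of 5 neighbours ≥ 1, panics.
Round 3 — checking thresholds:
  Claymore: 2 of 4 neighbours < 3, holds.
  Fallow: 1 of 4 neighbours < 4, holds.
  Harrow: 2 of 4 neighbours < 4, holds.
  Kelston: 1 of 2 neighbours ≥ 1, panics.
Round 4 — no new panics; cascade stops.

2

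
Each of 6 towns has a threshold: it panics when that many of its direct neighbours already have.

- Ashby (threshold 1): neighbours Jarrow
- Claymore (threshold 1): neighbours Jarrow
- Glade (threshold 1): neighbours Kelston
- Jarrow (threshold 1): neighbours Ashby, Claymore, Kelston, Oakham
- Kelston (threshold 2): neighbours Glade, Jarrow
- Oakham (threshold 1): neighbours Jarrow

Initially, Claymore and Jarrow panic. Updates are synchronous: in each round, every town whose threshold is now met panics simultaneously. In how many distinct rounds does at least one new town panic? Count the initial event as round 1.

2

Round 1 — Claymore, Jarrow panic (initial).
Round 2 — checking thresholds:
  Ashby: 1 of 1 neighbours ≥ 1, panics.
  Kelston: 1 of 2 neighbours < 2, not yet.
  Oakham: 1 of 1 neighbours ≥ 1, panics.
Round 3 — no new panics; cascade stops.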